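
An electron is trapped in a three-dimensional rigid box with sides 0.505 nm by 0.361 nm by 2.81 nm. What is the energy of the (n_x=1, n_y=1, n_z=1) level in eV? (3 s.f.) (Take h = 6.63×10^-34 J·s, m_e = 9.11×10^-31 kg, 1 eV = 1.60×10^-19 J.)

E = 4.42 eV

For a 3D rectangular well E = (h²/8m_e)·Σ n_i²/L_i² = (6.63×10^-34)²/(8·9.11×10^-31) · [1²/(0.505 nm)² + 1²/(0.361 nm)² + 1²/(2.81 nm)²].
Evaluating gives E = 7.070×10^-19 J = 4.42 eV.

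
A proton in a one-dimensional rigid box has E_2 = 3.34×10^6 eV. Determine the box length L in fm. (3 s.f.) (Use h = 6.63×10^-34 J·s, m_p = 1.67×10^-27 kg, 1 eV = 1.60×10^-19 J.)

From E_n = n²h²/(8m_pL²), L = n·h/√(8m_pE_n).
E_2 = 3.34×10^6 eV = 5.344×10^-13 J, so L = 2·6.63×10^-34/√(8·1.67×10^-27·5.344×10^-13) = 1.57×10^-14 m = 15.7 fm.

L = 15.7 fm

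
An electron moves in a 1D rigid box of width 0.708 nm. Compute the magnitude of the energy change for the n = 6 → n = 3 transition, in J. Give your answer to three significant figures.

E_1 = h²/(8m_eL²) = 1.202×10^-19 J.
|ΔE| = |6² − 3²|·E_1 = 27·1.202×10^-19 J = 3.25×10^-18 J.

|ΔE| = 3.25×10^-18 J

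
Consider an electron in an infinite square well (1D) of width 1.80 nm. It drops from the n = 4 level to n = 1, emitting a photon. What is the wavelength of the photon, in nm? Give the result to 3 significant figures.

λ = 712 nm

E_1 = h²/(8m_eL²) = 1.860×10^-20 J, so ΔE = (4² − 1²)E_1 = 2.790×10^-19 J.
λ = hc/ΔE = (6.626×10^-34·2.998×10^8)/2.790×10^-19 = 7.12×10^-7 m = 712 nm.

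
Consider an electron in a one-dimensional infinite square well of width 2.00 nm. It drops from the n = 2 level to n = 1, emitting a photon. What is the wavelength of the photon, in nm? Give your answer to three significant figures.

λ = 4.40×10^3 nm

E_1 = h²/(8m_eL²) = 1.506×10^-20 J, so ΔE = (2² − 1²)E_1 = 4.518×10^-20 J.
λ = hc/ΔE = (6.626×10^-34·2.998×10^8)/4.518×10^-20 = 4.40×10^-6 m = 4.40×10^3 nm.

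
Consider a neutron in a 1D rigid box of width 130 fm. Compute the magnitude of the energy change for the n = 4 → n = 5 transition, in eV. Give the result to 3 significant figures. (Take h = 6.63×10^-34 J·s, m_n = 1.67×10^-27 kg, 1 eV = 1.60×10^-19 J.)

|ΔE| = 1.10×10^5 eV

E_1 = h²/(8m_nL²) = 1.947×10^-15 J.
|ΔE| = |4² − 5²|·E_1 = 9·1.947×10^-15 J = 1.752×10^-14 J = 1.10×10^5 eV.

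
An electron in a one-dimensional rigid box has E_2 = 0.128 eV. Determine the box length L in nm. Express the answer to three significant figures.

L = 3.43 nm

From E_n = n²h²/(8m_eL²), L = n·h/√(8m_eE_n).
E_2 = 0.128 eV = 2.051×10^-20 J, so L = 2·6.626×10^-34/√(8·9.109×10^-31·2.051×10^-20) = 3.43×10^-9 m = 3.43 nm.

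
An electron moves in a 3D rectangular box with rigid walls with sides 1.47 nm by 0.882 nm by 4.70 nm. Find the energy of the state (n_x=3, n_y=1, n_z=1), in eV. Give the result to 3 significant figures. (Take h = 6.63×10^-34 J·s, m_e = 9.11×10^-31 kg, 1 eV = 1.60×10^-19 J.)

For a 3D rectangular well E = (h²/8m_e)·Σ n_i²/L_i² = (6.63×10^-34)²/(8·9.11×10^-31) · [3²/(1.47 nm)² + 1²/(0.882 nm)² + 1²/(4.70 nm)²].
Evaluating gives E = 3.315×10^-19 J = 2.07 eV.

E = 2.07 eV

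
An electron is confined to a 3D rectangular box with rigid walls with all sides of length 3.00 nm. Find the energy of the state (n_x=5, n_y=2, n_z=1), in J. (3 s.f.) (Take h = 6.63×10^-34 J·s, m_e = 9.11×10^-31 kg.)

E = 2.01×10^-19 J

For a 3D rectangular well E = (h²/8m_e)·Σ n_i²/L_i² = (6.63×10^-34)²/(8·9.11×10^-31) · [5²/(3.00 nm)² + 2²/(3.00 nm)² + 1²/(3.00 nm)²].
Evaluating gives E = 2.01×10^-19 J.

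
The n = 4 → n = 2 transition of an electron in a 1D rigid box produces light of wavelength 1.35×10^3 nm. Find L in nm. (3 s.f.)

L = 2.22 nm

The photon carries ΔE = hc/λ = 6.626×10^-34·2.998×10^8/1.35×10^-6 m = 1.471×10^-19 J.
Since ΔE = (4² − 2²)E_1, E_1 = 1.226×10^-20 J, and L = h/√(8m_eE_1) = 2.22×10^-9 m = 2.22 nm.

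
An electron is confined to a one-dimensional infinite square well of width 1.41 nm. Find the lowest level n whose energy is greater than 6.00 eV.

n = 6

E_1 = h²/(8m_eL²) = 3.030×10^-20 J = 0.1891 eV.
Need n² > 6.00/0.1891 = 31.73, i.e. n > 5.633.
The smallest integer satisfying this is n = 6.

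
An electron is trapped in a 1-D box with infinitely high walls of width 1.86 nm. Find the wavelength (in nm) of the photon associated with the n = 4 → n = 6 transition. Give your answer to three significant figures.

E_1 = h²/(8m_eL²) = 1.741×10^-20 J, so ΔE = (6² − 4²)E_1 = 3.482×10^-19 J.
λ = hc/ΔE = (6.626×10^-34·2.998×10^8)/3.482×10^-19 = 5.70×10^-7 m = 570 nm.

λ = 570 nm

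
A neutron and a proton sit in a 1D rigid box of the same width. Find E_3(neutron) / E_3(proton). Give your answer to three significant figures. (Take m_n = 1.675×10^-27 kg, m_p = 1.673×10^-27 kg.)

E_n ∝ 1/m at fixed n and L, so the ratio is m_p/m_n = 1.673×10^-27/1.675×10^-27 = 0.999.

0.999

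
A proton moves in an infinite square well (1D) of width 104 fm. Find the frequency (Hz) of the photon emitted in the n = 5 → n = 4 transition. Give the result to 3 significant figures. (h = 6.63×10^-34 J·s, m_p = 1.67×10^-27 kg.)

E_1 = h²/(8m_pL²) = 3.042×10^-15 J and ΔE = (5² − 4²)E_1 = 2.738×10^-14 J.
f = ΔE/h = 2.738×10^-14/6.63×10^-34 = 4.13×10^19 Hz.

f = 4.13×10^19 Hz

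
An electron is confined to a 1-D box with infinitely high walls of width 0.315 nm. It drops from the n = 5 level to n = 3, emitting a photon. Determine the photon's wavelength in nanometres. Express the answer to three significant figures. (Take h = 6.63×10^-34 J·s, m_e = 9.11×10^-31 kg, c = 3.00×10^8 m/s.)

E_1 = h²/(8m_eL²) = 6.079×10^-19 J, so ΔE = (5² − 3²)E_1 = 9.726×10^-18 J.
λ = hc/ΔE = (6.63×10^-34·3.00×10^8)/9.726×10^-18 = 2.05×10^-8 m = 20.5 nm.

λ = 20.5 nm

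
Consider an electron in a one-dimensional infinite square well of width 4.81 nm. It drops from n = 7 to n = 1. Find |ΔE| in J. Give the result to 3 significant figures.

|ΔE| = 1.25×10^-19 J

E_1 = h²/(8m_eL²) = 2.604×10^-21 J.
|ΔE| = |7² − 1²|·E_1 = 48·2.604×10^-21 J = 1.25×10^-19 J.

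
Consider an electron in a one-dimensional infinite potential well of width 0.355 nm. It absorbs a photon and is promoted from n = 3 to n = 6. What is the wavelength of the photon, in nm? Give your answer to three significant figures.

E_1 = h²/(8m_eL²) = 4.781×10^-19 J, so ΔE = (6² − 3²)E_1 = 1.291×10^-17 J.
λ = hc/ΔE = (6.626×10^-34·2.998×10^8)/1.291×10^-17 = 1.54×10^-8 m = 15.4 nm.

λ = 15.4 nm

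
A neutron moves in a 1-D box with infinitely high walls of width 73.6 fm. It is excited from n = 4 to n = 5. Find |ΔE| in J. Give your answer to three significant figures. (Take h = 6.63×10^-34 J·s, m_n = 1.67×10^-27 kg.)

|ΔE| = 5.47×10^-14 J

E_1 = h²/(8m_nL²) = 6.074×10^-15 J.
|ΔE| = |4² − 5²|·E_1 = 9·6.074×10^-15 J = 5.47×10^-14 J.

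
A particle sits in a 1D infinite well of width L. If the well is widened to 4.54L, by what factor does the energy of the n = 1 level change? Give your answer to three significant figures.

0.0485

E_n ∝ 1/L², so the energy scales by 1/4.54² = 0.0485.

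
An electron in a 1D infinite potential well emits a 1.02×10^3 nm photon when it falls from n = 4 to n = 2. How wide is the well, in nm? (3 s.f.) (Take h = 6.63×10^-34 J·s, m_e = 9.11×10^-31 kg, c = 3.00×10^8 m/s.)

L = 1.93 nm

The photon carries ΔE = hc/λ = 6.63×10^-34·3.00×10^8/1.02×10^-6 m = 1.950×10^-19 J.
Since ΔE = (4² − 2²)E_1, E_1 = 1.625×10^-20 J, and L = h/√(8m_eE_1) = 1.93×10^-9 m = 1.93 nm.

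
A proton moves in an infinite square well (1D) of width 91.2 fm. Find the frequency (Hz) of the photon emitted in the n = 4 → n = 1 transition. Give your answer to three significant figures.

E_1 = h²/(8m_pL²) = 3.944×10^-15 J and ΔE = (4² − 1²)E_1 = 5.916×10^-14 J.
f = ΔE/h = 5.916×10^-14/6.626×10^-34 = 8.93×10^19 Hz.

f = 8.93×10^19 Hz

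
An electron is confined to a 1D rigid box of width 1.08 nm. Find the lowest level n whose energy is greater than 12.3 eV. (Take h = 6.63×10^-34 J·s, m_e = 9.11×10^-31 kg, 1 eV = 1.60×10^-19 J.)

E_1 = h²/(8m_eL²) = 5.171×10^-20 J = 0.3232 eV.
Need n² > 12.3/0.3232 = 38.06, i.e. n > 6.169.
The smallest integer satisfying this is n = 7.

n = 7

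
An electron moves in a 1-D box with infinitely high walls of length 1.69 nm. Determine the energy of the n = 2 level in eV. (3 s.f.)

E_2 = 0.527 eV

For an infinite well E_n = n²h²/(8m_eL²), so E_1 = h²/(8m_eL²) = (6.626×10^-34)²/(8·9.109×10^-31·(1.69×10^-9 m)²) = 2.109×10^-20 J.
Then E_2 = 2²·E_1 = 4·2.109×10^-20 J = 8.436×10^-20 J.
Converting, E_2 = 8.436×10^-20 J / (1.602×10^-19 J/eV) = 0.527 eV.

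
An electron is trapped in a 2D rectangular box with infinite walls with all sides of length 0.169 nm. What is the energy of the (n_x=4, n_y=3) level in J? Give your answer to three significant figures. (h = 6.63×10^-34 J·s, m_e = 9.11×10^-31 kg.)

For a 2D rectangular well E = (h²/8m_e)·Σ n_i²/L_i² = (6.63×10^-34)²/(8·9.11×10^-31) · [4²/(0.169 nm)² + 3²/(0.169 nm)²].
Evaluating gives E = 5.28×10^-17 J.

E = 5.28×10^-17 J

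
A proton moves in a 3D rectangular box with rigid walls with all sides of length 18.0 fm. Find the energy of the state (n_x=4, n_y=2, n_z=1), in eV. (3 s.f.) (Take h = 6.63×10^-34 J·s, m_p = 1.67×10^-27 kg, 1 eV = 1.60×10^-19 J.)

E = 1.33×10^7 eV

For a 3D rectangular well E = (h²/8m_p)·Σ n_i²/L_i² = (6.63×10^-34)²/(8·1.67×10^-27) · [4²/(18.0 fm)² + 2²/(18.0 fm)² + 1²/(18.0 fm)²].
Evaluating gives E = 2.133×10^-12 J = 1.33×10^7 eV.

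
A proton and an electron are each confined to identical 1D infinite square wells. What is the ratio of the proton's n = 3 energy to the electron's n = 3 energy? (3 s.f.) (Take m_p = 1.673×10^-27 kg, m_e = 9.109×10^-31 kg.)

5.44×10^-4

E_n ∝ 1/m at fixed n and L, so the ratio is m_e/m_p = 9.109×10^-31/1.673×10^-27 = 5.44×10^-4.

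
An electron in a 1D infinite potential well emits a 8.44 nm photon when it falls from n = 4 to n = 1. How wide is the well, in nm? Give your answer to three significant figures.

L = 0.196 nm

The photon carries ΔE = hc/λ = 6.626×10^-34·2.998×10^8/8.44×10^-9 m = 2.354×10^-17 J.
Since ΔE = (4² − 1²)E_1, E_1 = 1.569×10^-18 J, and L = h/√(8m_eE_1) = 1.96×10^-10 m = 0.196 nm.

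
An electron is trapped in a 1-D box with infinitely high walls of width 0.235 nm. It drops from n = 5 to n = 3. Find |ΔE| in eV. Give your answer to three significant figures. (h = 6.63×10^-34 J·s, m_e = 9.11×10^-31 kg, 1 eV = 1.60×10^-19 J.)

E_1 = h²/(8m_eL²) = 1.092×10^-18 J.
|ΔE| = |5² − 3²|·E_1 = 16·1.092×10^-18 J = 1.747×10^-17 J = 109 eV.

|ΔE| = 109 eV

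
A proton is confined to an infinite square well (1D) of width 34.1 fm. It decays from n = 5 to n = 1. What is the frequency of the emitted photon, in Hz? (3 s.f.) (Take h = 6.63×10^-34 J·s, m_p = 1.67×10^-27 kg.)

E_1 = h²/(8m_pL²) = 2.830×10^-14 J and ΔE = (5² − 1²)E_1 = 6.792×10^-13 J.
f = ΔE/h = 6.792×10^-13/6.63×10^-34 = 1.02×10^21 Hz.

f = 1.02×10^21 Hz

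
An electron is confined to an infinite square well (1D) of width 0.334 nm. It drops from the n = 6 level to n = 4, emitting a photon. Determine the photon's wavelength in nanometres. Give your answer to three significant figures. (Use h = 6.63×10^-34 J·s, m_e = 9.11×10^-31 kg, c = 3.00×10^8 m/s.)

λ = 18.4 nm

E_1 = h²/(8m_eL²) = 5.407×10^-19 J, so ΔE = (6² − 4²)E_1 = 1.081×10^-17 J.
λ = hc/ΔE = (6.63×10^-34·3.00×10^8)/1.081×10^-17 = 1.84×10^-8 m = 18.4 nm.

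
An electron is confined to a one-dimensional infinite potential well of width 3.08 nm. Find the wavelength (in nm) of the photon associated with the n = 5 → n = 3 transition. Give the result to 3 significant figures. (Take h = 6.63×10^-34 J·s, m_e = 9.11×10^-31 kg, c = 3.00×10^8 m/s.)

E_1 = h²/(8m_eL²) = 6.358×10^-21 J, so ΔE = (5² − 3²)E_1 = 1.017×10^-19 J.
λ = hc/ΔE = (6.63×10^-34·3.00×10^8)/1.017×10^-19 = 1.96×10^-6 m = 1.96×10^3 nm.

λ = 1.96×10^3 nm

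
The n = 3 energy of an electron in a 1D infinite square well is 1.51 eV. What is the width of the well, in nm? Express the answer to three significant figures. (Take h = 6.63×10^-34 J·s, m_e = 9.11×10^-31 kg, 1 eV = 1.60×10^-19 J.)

From E_n = n²h²/(8m_eL²), L = n·h/√(8m_eE_n).
E_3 = 1.51 eV = 2.416×10^-19 J, so L = 3·6.63×10^-34/√(8·9.11×10^-31·2.416×10^-19) = 1.50×10^-9 m = 1.50 nm.

L = 1.50 nm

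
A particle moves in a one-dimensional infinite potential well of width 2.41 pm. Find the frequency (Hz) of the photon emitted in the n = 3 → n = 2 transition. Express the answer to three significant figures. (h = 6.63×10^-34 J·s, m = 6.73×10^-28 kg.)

E_1 = h²/(8mL²) = 1.406×10^-17 J and ΔE = (3² − 2²)E_1 = 7.030×10^-17 J.
f = ΔE/h = 7.030×10^-17/6.63×10^-34 = 1.06×10^17 Hz.

f = 1.06×10^17 Hz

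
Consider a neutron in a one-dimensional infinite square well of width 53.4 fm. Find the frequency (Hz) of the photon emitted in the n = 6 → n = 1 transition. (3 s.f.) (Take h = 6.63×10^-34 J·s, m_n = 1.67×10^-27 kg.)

f = 6.09×10^20 Hz

E_1 = h²/(8m_nL²) = 1.154×10^-14 J and ΔE = (6² − 1²)E_1 = 4.039×10^-13 J.
f = ΔE/h = 4.039×10^-13/6.63×10^-34 = 6.09×10^20 Hz.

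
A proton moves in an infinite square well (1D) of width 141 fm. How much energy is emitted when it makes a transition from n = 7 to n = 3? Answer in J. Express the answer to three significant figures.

|ΔE| = 6.60×10^-14 J

E_1 = h²/(8m_pL²) = 1.650×10^-15 J.
|ΔE| = |7² − 3²|·E_1 = 40·1.650×10^-15 J = 6.60×10^-14 J.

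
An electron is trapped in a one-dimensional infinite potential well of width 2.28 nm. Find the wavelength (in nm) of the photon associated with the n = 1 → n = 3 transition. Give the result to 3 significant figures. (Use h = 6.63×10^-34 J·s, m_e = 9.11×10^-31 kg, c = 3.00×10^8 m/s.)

E_1 = h²/(8m_eL²) = 1.160×10^-20 J, so ΔE = (3² − 1²)E_1 = 9.280×10^-20 J.
λ = hc/ΔE = (6.63×10^-34·3.00×10^8)/9.280×10^-20 = 2.14×10^-6 m = 2.14×10^3 nm.

λ = 2.14×10^3 nm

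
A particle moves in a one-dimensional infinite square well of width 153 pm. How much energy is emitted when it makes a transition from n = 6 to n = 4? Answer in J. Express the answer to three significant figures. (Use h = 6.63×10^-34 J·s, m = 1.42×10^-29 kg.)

|ΔE| = 3.31×10^-18 J

E_1 = h²/(8mL²) = 1.653×10^-19 J.
|ΔE| = |6² − 4²|·E_1 = 20·1.653×10^-19 J = 3.31×10^-18 J.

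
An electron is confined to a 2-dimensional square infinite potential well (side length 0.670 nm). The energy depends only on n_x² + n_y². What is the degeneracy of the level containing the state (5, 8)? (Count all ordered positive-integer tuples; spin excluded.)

The level has n_x² + n_y² = 89. The ordered positive-integer solutions are (5, 8), (8, 5).
That gives 2 states.

degeneracy = 2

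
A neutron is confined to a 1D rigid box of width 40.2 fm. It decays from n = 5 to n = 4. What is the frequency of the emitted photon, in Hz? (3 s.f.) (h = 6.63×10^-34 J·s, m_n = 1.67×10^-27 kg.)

f = 2.76×10^20 Hz

E_1 = h²/(8m_nL²) = 2.036×10^-14 J and ΔE = (5² − 4²)E_1 = 1.832×10^-13 J.
f = ΔE/h = 1.832×10^-13/6.63×10^-34 = 2.76×10^20 Hz.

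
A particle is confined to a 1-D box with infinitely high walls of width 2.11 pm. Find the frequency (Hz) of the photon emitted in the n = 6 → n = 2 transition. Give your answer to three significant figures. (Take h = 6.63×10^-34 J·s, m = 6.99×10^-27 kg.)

f = 8.52×10^16 Hz

E_1 = h²/(8mL²) = 1.766×10^-18 J and ΔE = (6² − 2²)E_1 = 5.651×10^-17 J.
f = ΔE/h = 5.651×10^-17/6.63×10^-34 = 8.52×10^16 Hz.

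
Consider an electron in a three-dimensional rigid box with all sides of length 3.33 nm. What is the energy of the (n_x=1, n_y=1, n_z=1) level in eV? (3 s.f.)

E = 0.102 eV

For a 3D rectangular well E = (h²/8m_e)·Σ n_i²/L_i² = (6.626×10^-34)²/(8·9.109×10^-31) · [1²/(3.33 nm)² + 1²/(3.33 nm)² + 1²/(3.33 nm)²].
Evaluating gives E = 1.630×10^-20 J = 0.102 eV.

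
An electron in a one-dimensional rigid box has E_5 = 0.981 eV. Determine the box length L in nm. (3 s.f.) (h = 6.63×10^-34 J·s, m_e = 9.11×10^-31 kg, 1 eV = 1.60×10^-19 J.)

L = 3.10 nm

From E_n = n²h²/(8m_eL²), L = n·h/√(8m_eE_n).
E_5 = 0.981 eV = 1.570×10^-19 J, so L = 5·6.63×10^-34/√(8·9.11×10^-31·1.570×10^-19) = 3.10×10^-9 m = 3.10 nm.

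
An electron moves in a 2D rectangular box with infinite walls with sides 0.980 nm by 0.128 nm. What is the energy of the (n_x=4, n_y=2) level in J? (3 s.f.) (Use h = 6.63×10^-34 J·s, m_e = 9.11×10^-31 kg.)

E = 1.57×10^-17 J

For a 2D rectangular well E = (h²/8m_e)·Σ n_i²/L_i² = (6.63×10^-34)²/(8·9.11×10^-31) · [4²/(0.980 nm)² + 2²/(0.128 nm)²].
Evaluating gives E = 1.57×10^-17 J.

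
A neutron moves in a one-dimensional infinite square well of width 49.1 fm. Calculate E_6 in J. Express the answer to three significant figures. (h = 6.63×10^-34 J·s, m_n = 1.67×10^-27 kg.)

For an infinite well E_n = n²h²/(8m_nL²), so E_1 = h²/(8m_nL²) = (6.63×10^-34)²/(8·1.67×10^-27·(4.91×10^-14 m)²) = 1.365×10^-14 J.
Then E_6 = 6²·E_1 = 36·1.365×10^-14 J = 4.91×10^-13 J.

E_6 = 4.91×10^-13 J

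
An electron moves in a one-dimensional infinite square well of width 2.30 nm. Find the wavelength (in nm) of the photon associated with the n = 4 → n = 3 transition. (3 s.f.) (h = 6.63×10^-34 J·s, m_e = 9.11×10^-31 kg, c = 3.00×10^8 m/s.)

E_1 = h²/(8m_eL²) = 1.140×10^-20 J, so ΔE = (4² − 3²)E_1 = 7.980×10^-20 J.
λ = hc/ΔE = (6.63×10^-34·3.00×10^8)/7.980×10^-20 = 2.49×10^-6 m = 2.49×10^3 nm.

λ = 2.49×10^3 nm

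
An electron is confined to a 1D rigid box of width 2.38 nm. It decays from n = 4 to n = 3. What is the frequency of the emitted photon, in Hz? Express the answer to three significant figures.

f = 1.12×10^14 Hz

E_1 = h²/(8m_eL²) = 1.064×10^-20 J and ΔE = (4² − 3²)E_1 = 7.448×10^-20 J.
f = ΔE/h = 7.448×10^-20/6.626×10^-34 = 1.12×10^14 Hz.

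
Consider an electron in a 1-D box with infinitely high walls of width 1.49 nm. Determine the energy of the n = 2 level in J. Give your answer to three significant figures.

E_2 = 1.09×10^-19 J

For an infinite well E_n = n²h²/(8m_eL²), so E_1 = h²/(8m_eL²) = (6.626×10^-34)²/(8·9.109×10^-31·(1.49×10^-9 m)²) = 2.714×10^-20 J.
Then E_2 = 2²·E_1 = 4·2.714×10^-20 J = 1.09×10^-19 J.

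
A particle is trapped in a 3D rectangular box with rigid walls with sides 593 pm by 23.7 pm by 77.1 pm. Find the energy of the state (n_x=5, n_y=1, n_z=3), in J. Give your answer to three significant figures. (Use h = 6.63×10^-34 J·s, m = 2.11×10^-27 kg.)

For a 3D rectangular well E = (h²/8m)·Σ n_i²/L_i² = (6.63×10^-34)²/(8·2.11×10^-27) · [5²/(593 pm)² + 1²/(23.7 pm)² + 3²/(77.1 pm)²].
Evaluating gives E = 8.76×10^-20 J.

E = 8.76×10^-20 J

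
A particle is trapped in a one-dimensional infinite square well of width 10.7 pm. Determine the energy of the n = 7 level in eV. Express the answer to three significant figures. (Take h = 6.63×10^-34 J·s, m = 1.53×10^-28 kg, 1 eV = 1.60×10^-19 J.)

E_7 = 961 eV

For an infinite well E_n = n²h²/(8mL²), so E_1 = h²/(8mL²) = (6.63×10^-34)²/(8·1.53×10^-28·(1.07×10^-11 m)²) = 3.137×10^-18 J.
Then E_7 = 7²·E_1 = 49·3.137×10^-18 J = 1.537×10^-16 J.
Converting, E_7 = 1.537×10^-16 J / (1.60×10^-19 J/eV) = 961 eV.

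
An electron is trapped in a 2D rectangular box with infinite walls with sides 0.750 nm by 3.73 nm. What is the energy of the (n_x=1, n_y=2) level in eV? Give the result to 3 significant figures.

For a 2D rectangular well E = (h²/8m_e)·Σ n_i²/L_i² = (6.626×10^-34)²/(8·9.109×10^-31) · [1²/(0.750 nm)² + 2²/(3.73 nm)²].
Evaluating gives E = 1.244×10^-19 J = 0.777 eV.

E = 0.777 eV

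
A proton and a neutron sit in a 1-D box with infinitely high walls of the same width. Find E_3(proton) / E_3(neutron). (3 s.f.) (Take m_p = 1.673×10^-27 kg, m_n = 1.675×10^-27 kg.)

E_n ∝ 1/m at fixed n and L, so the ratio is m_n/m_p = 1.675×10^-27/1.673×10^-27 = 1.00.

1.00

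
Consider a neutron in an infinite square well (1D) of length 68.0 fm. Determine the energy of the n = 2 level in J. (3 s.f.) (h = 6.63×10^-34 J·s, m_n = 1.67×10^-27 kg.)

For an infinite well E_n = n²h²/(8m_nL²), so E_1 = h²/(8m_nL²) = (6.63×10^-34)²/(8·1.67×10^-27·(6.80×10^-14 m)²) = 7.115×10^-15 J.
Then E_2 = 2²·E_1 = 4·7.115×10^-15 J = 2.85×10^-14 J.

E_2 = 2.85×10^-14 J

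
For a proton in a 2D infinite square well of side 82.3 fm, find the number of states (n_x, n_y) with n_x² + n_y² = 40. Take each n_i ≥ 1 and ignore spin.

The level has n_x² + n_y² = 40. The ordered positive-integer solutions are (2, 6), (6, 2).
That gives 2 states.

degeneracy = 2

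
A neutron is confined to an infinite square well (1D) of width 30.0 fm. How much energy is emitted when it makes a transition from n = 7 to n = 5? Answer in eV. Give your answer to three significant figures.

E_1 = h²/(8m_nL²) = 3.640×10^-14 J.
|ΔE| = |7² − 5²|·E_1 = 24·3.640×10^-14 J = 8.736×10^-13 J = 5.45×10^6 eV.

|ΔE| = 5.45×10^6 eV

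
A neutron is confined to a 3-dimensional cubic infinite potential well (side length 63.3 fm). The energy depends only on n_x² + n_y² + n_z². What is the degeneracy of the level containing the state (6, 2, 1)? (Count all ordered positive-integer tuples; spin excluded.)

The level has n_x² + n_y² + n_z² = 41. The ordered positive-integer solutions are (1, 2, 6), (1, 6, 2), (2, 1, 6), (2, 6, 1), (3, 4, 4), (4, 3, 4), (4, 4, 3), (6, 1, 2), (6, 2, 1).
That gives 9 states.

degeneracy = 9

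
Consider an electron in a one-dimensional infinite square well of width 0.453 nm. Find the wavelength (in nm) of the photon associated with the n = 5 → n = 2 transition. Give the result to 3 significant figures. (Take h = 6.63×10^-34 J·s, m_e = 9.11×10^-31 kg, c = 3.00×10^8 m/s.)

E_1 = h²/(8m_eL²) = 2.939×10^-19 J, so ΔE = (5² − 2²)E_1 = 6.172×10^-18 J.
λ = hc/ΔE = (6.63×10^-34·3.00×10^8)/6.172×10^-18 = 3.22×10^-8 m = 32.2 nm.

λ = 32.2 nm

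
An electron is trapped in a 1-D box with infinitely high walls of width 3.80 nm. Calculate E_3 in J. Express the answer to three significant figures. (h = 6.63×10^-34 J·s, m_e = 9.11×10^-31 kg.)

For an infinite well E_n = n²h²/(8m_eL²), so E_1 = h²/(8m_eL²) = (6.63×10^-34)²/(8·9.11×10^-31·(3.80×10^-9 m)²) = 4.177×10^-21 J.
Then E_3 = 3²·E_1 = 9·4.177×10^-21 J = 3.76×10^-20 J.

E_3 = 3.76×10^-20 J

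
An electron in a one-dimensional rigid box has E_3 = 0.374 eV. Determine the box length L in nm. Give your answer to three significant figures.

L = 3.01 nm

From E_n = n²h²/(8m_eL²), L = n·h/√(8m_eE_n).
E_3 = 0.374 eV = 5.991×10^-20 J, so L = 3·6.626×10^-34/√(8·9.109×10^-31·5.991×10^-20) = 3.01×10^-9 m = 3.01 nm.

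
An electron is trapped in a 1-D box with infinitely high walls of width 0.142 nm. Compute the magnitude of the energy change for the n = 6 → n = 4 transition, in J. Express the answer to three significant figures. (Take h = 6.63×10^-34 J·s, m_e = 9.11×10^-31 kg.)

E_1 = h²/(8m_eL²) = 2.991×10^-18 J.
|ΔE| = |6² − 4²|·E_1 = 20·2.991×10^-18 J = 5.98×10^-17 J.

|ΔE| = 5.98×10^-17 J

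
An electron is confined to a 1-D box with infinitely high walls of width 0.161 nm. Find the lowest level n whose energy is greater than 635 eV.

n = 7

E_1 = h²/(8m_eL²) = 2.324×10^-18 J = 14.51 eV.
Need n² > 635/14.51 = 43.76, i.e. n > 6.615.
The smallest integer satisfying this is n = 7.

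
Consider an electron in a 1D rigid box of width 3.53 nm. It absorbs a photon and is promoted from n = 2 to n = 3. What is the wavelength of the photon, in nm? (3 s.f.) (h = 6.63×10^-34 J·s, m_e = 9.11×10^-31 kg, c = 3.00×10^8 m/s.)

λ = 8.22×10^3 nm

E_1 = h²/(8m_eL²) = 4.840×10^-21 J, so ΔE = (3² − 2²)E_1 = 2.420×10^-20 J.
λ = hc/ΔE = (6.63×10^-34·3.00×10^8)/2.420×10^-20 = 8.22×10^-6 m = 8.22×10^3 nm.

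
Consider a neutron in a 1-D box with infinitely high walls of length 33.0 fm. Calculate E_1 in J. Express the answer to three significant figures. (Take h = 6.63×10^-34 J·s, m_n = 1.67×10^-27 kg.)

E_1 = 3.02×10^-14 J

For an infinite well E_n = n²h²/(8m_nL²), so E_1 = h²/(8m_nL²) = (6.63×10^-34)²/(8·1.67×10^-27·(3.30×10^-14 m)²) = 3.021×10^-14 J.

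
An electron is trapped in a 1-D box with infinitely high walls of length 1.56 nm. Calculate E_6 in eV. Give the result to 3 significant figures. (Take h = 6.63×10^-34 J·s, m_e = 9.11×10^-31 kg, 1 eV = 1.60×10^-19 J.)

For an infinite well E_n = n²h²/(8m_eL²), so E_1 = h²/(8m_eL²) = (6.63×10^-34)²/(8·9.11×10^-31·(1.56×10^-9 m)²) = 2.478×10^-20 J.
Then E_6 = 6²·E_1 = 36·2.478×10^-20 J = 8.921×10^-19 J.
Converting, E_6 = 8.921×10^-19 J / (1.60×10^-19 J/eV) = 5.58 eV.

E_6 = 5.58 eV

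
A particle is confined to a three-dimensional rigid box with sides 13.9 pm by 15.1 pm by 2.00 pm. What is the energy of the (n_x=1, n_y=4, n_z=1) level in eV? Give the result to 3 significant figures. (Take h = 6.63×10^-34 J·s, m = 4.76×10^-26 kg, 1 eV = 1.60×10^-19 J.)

For a 3D rectangular well E = (h²/8m)·Σ n_i²/L_i² = (6.63×10^-34)²/(8·4.76×10^-26) · [1²/(13.9 pm)² + 4²/(15.1 pm)² + 1²/(2.00 pm)²].
Evaluating gives E = 3.756×10^-19 J = 2.35 eV.

E = 2.35 eV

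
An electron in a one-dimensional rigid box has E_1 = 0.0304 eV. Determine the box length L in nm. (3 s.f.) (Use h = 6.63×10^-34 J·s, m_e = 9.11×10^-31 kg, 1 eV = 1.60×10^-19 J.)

From E_n = n²h²/(8m_eL²), L = n·h/√(8m_eE_n).
E_1 = 0.0304 eV = 4.864×10^-21 J, so L = 1·6.63×10^-34/√(8·9.11×10^-31·4.864×10^-21) = 3.52×10^-9 m = 3.52 nm.

L = 3.52 nm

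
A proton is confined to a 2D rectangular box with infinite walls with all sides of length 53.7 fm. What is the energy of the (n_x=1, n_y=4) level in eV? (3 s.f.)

E = 1.21×10^6 eV

For a 2D rectangular well E = (h²/8m_p)·Σ n_i²/L_i² = (6.626×10^-34)²/(8·1.673×10^-27) · [1²/(53.7 fm)² + 4²/(53.7 fm)²].
Evaluating gives E = 1.934×10^-13 J = 1.21×10^6 eV.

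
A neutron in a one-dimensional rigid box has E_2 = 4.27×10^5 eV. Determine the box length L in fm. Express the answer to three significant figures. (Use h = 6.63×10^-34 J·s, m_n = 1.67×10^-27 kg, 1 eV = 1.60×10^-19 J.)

From E_n = n²h²/(8m_nL²), L = n·h/√(8m_nE_n).
E_2 = 4.27×10^5 eV = 6.832×10^-14 J, so L = 2·6.63×10^-34/√(8·1.67×10^-27·6.832×10^-14) = 4.39×10^-14 m = 43.9 fm.

L = 43.9 fm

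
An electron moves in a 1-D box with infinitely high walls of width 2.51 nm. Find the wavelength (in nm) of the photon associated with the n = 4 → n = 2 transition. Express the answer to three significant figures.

λ = 1.73×10^3 nm

E_1 = h²/(8m_eL²) = 9.563×10^-21 J, so ΔE = (4² − 2²)E_1 = 1.148×10^-19 J.
λ = hc/ΔE = (6.626×10^-34·2.998×10^8)/1.148×10^-19 = 1.73×10^-6 m = 1.73×10^3 nm.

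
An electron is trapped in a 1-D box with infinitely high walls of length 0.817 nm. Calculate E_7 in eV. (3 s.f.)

E_7 = 27.6 eV

For an infinite well E_n = n²h²/(8m_eL²), so E_1 = h²/(8m_eL²) = (6.626×10^-34)²/(8·9.109×10^-31·(8.17×10^-10 m)²) = 9.026×10^-20 J.
Then E_7 = 7²·E_1 = 49·9.026×10^-20 J = 4.423×10^-18 J.
Converting, E_7 = 4.423×10^-18 J / (1.602×10^-19 J/eV) = 27.6 eV.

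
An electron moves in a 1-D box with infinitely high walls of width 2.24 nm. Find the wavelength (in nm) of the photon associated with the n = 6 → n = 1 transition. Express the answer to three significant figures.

λ = 473 nm

E_1 = h²/(8m_eL²) = 1.201×10^-20 J, so ΔE = (6² − 1²)E_1 = 4.203×10^-19 J.
λ = hc/ΔE = (6.626×10^-34·2.998×10^8)/4.203×10^-19 = 4.73×10^-7 m = 473 nm.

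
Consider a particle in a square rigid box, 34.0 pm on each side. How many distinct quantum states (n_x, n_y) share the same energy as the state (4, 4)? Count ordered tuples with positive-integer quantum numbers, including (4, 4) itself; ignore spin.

degeneracy = 1

The level has n_x² + n_y² = 32. The ordered positive-integer solutions are (4, 4).
That gives 1 state.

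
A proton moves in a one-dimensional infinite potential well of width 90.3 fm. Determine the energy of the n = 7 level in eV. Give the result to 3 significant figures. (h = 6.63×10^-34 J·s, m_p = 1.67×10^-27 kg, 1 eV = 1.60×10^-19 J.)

For an infinite well E_n = n²h²/(8m_pL²), so E_1 = h²/(8m_pL²) = (6.63×10^-34)²/(8·1.67×10^-27·(9.03×10^-14 m)²) = 4.035×10^-15 J.
Then E_7 = 7²·E_1 = 49·4.035×10^-15 J = 1.977×10^-13 J.
Converting, E_7 = 1.977×10^-13 J / (1.60×10^-19 J/eV) = 1.24×10^6 eV.

E_7 = 1.24×10^6 eV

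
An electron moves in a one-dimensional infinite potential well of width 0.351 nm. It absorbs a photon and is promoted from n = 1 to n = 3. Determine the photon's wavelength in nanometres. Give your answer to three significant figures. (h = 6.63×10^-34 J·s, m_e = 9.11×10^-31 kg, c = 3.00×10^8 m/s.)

E_1 = h²/(8m_eL²) = 4.896×10^-19 J, so ΔE = (3² − 1²)E_1 = 3.917×10^-18 J.
λ = hc/ΔE = (6.63×10^-34·3.00×10^8)/3.917×10^-18 = 5.08×10^-8 m = 50.8 nm.

λ = 50.8 nm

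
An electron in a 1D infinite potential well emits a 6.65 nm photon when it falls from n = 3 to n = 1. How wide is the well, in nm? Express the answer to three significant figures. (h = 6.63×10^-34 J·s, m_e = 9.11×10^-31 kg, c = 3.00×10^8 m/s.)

The photon carries ΔE = hc/λ = 6.63×10^-34·3.00×10^8/6.65×10^-9 m = 2.991×10^-17 J.
Since ΔE = (3² − 1²)E_1, E_1 = 3.739×10^-18 J, and L = h/√(8m_eE_1) = 1.27×10^-10 m = 0.127 nm.

L = 0.127 nm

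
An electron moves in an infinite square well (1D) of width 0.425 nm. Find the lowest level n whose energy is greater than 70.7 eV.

n = 6

E_1 = h²/(8m_eL²) = 3.336×10^-19 J = 2.082 eV.
Need n² > 70.7/2.082 = 33.96, i.e. n > 5.828.
The smallest integer satisfying this is n = 6.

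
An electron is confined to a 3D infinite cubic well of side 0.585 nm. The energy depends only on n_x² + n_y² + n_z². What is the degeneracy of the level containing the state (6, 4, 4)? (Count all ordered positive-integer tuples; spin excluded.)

The level has n_x² + n_y² + n_z² = 68. The ordered positive-integer solutions are (4, 4, 6), (4, 6, 4), (6, 4, 4).
That gives 3 states.

degeneracy = 3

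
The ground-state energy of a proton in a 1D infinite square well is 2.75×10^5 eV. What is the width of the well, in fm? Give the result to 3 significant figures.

From E_n = n²h²/(8m_pL²), L = n·h/√(8m_pE_n).
E_1 = 2.75×10^5 eV = 4.406×10^-14 J, so L = 1·6.626×10^-34/√(8·1.673×10^-27·4.406×10^-14) = 2.73×10^-14 m = 27.3 fm.

L = 27.3 fm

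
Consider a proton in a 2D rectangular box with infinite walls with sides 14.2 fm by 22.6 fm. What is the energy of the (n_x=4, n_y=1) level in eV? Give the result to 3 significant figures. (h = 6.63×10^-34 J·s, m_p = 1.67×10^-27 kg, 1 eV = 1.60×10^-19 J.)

E = 1.67×10^7 eV

For a 2D rectangular well E = (h²/8m_p)·Σ n_i²/L_i² = (6.63×10^-34)²/(8·1.67×10^-27) · [4²/(14.2 fm)² + 1²/(22.6 fm)²].
Evaluating gives E = 2.675×10^-12 J = 1.67×10^7 eV.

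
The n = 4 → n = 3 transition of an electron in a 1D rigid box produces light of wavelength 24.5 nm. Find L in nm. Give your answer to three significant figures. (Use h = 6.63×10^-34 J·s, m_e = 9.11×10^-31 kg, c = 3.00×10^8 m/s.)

The photon carries ΔE = hc/λ = 6.63×10^-34·3.00×10^8/2.45×10^-8 m = 8.118×10^-18 J.
Since ΔE = (4² − 3²)E_1, E_1 = 1.160×10^-18 J, and L = h/√(8m_eE_1) = 2.28×10^-10 m = 0.228 nm.

L = 0.228 nm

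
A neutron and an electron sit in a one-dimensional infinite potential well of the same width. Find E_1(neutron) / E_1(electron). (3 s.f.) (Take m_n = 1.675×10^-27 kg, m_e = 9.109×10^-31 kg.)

5.44×10^-4

E_n ∝ 1/m at fixed n and L, so the ratio is m_e/m_n = 9.109×10^-31/1.675×10^-27 = 5.44×10^-4.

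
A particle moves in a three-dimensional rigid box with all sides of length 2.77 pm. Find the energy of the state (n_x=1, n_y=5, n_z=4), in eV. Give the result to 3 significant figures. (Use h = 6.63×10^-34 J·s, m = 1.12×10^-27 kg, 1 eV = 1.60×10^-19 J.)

For a 3D rectangular well E = (h²/8m)·Σ n_i²/L_i² = (6.63×10^-34)²/(8·1.12×10^-27) · [1²/(2.77 pm)² + 5²/(2.77 pm)² + 4²/(2.77 pm)²].
Evaluating gives E = 2.685×10^-16 J = 1.68×10^3 eV.

E = 1.68×10^3 eV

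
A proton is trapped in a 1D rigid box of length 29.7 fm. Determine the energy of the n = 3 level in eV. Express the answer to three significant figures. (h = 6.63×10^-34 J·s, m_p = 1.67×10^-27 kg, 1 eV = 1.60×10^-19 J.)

For an infinite well E_n = n²h²/(8m_pL²), so E_1 = h²/(8m_pL²) = (6.63×10^-34)²/(8·1.67×10^-27·(2.97×10^-14 m)²) = 3.730×10^-14 J.
Then E_3 = 3²·E_1 = 9·3.730×10^-14 J = 3.357×10^-13 J.
Converting, E_3 = 3.357×10^-13 J / (1.60×10^-19 J/eV) = 2.10×10^6 eV.

E_3 = 2.10×10^6 eV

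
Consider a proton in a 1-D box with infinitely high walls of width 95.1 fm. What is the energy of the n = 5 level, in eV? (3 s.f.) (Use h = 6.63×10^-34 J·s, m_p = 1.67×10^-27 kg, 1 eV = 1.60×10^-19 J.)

E_5 = 5.68×10^5 eV

For an infinite well E_n = n²h²/(8m_pL²), so E_1 = h²/(8m_pL²) = (6.63×10^-34)²/(8·1.67×10^-27·(9.51×10^-14 m)²) = 3.638×10^-15 J.
Then E_5 = 5²·E_1 = 25·3.638×10^-15 J = 9.095×10^-14 J.
Converting, E_5 = 9.095×10^-14 J / (1.60×10^-19 J/eV) = 5.68×10^5 eV.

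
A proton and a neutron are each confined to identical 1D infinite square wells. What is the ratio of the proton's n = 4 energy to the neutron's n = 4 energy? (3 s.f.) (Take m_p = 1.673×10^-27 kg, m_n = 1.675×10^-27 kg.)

1.00

E_n ∝ 1/m at fixed n and L, so the ratio is m_n/m_p = 1.675×10^-27/1.673×10^-27 = 1.00.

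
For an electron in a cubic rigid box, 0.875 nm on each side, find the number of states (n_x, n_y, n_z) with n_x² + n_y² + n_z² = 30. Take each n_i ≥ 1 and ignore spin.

The level has n_x² + n_y² + n_z² = 30. The ordered positive-integer solutions are (1, 2, 5), (1, 5, 2), (2, 1, 5), (2, 5, 1), (5, 1, 2), (5, 2, 1).
That gives 6 states.

degeneracy = 6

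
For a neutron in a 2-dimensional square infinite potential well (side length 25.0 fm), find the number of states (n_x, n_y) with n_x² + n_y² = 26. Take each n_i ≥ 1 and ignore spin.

The level has n_x² + n_y² = 26. The ordered positive-integer solutions are (1, 5), (5, 1).
That gives 2 states.

degeneracy = 2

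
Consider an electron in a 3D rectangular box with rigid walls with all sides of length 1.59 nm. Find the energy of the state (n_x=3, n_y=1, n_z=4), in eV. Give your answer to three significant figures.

For a 3D rectangular well E = (h²/8m_e)·Σ n_i²/L_i² = (6.626×10^-34)²/(8·9.109×10^-31) · [3²/(1.59 nm)² + 1²/(1.59 nm)² + 4²/(1.59 nm)²].
Evaluating gives E = 6.196×10^-19 J = 3.87 eV.

E = 3.87 eV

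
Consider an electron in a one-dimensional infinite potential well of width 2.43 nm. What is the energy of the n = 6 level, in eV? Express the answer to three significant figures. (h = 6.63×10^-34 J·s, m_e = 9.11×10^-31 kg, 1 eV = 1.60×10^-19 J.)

E_6 = 2.30 eV

For an infinite well E_n = n²h²/(8m_eL²), so E_1 = h²/(8m_eL²) = (6.63×10^-34)²/(8·9.11×10^-31·(2.43×10^-9 m)²) = 1.021×10^-20 J.
Then E_6 = 6²·E_1 = 36·1.021×10^-20 J = 3.676×10^-19 J.
Converting, E_6 = 3.676×10^-19 J / (1.60×10^-19 J/eV) = 2.30 eV.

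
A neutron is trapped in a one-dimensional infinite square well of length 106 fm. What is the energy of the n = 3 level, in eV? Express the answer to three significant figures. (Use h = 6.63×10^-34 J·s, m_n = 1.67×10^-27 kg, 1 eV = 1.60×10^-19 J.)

E_3 = 1.65×10^5 eV

For an infinite well E_n = n²h²/(8m_nL²), so E_1 = h²/(8m_nL²) = (6.63×10^-34)²/(8·1.67×10^-27·(1.06×10^-13 m)²) = 2.928×10^-15 J.
Then E_3 = 3²·E_1 = 9·2.928×10^-15 J = 2.635×10^-14 J.
Converting, E_3 = 2.635×10^-14 J / (1.60×10^-19 J/eV) = 1.65×10^5 eV.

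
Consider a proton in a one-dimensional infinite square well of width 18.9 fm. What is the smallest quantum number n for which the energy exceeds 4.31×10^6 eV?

n = 3

E_1 = h²/(8m_pL²) = 9.183×10^-14 J = 5.732×10^5 eV.
Need n² > 4.31×10^6/5.732×10^5 = 7.519, i.e. n > 2.742.
The smallest integer satisfying this is n = 3.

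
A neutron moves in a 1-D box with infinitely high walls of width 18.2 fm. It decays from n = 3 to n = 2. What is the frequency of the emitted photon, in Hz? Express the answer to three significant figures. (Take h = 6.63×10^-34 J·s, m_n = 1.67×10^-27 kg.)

f = 7.49×10^20 Hz

E_1 = h²/(8m_nL²) = 9.933×10^-14 J and ΔE = (3² − 2²)E_1 = 4.967×10^-13 J.
f = ΔE/h = 4.967×10^-13/6.63×10^-34 = 7.49×10^20 Hz.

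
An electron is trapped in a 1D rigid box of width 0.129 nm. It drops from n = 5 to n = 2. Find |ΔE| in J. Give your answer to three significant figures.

|ΔE| = 7.60×10^-17 J

E_1 = h²/(8m_eL²) = 3.620×10^-18 J.
|ΔE| = |5² − 2²|·E_1 = 21·3.620×10^-18 J = 7.60×10^-17 J.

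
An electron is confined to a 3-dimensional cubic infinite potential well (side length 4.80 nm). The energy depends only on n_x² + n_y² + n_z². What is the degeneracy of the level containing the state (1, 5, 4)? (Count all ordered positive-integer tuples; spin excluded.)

degeneracy = 6

The level has n_x² + n_y² + n_z² = 42. The ordered positive-integer solutions are (1, 4, 5), (1, 5, 4), (4, 1, 5), (4, 5, 1), (5, 1, 4), (5, 4, 1).
That gives 6 states.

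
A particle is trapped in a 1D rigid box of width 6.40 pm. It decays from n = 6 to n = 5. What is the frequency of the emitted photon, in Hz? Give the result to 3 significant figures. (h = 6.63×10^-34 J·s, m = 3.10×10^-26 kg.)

E_1 = h²/(8mL²) = 4.327×10^-20 J and ΔE = (6² − 5²)E_1 = 4.760×10^-19 J.
f = ΔE/h = 4.760×10^-19/6.63×10^-34 = 7.18×10^14 Hz.

f = 7.18×10^14 Hz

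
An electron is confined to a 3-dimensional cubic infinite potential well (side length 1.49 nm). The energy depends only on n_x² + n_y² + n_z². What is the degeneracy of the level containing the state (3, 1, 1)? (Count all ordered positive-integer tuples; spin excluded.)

degeneracy = 3

The level has n_x² + n_y² + n_z² = 11. The ordered positive-integer solutions are (1, 1, 3), (1, 3, 1), (3, 1, 1).
That gives 3 states.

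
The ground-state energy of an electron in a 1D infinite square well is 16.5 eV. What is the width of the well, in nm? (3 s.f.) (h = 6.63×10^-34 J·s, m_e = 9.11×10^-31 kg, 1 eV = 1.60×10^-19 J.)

From E_n = n²h²/(8m_eL²), L = n·h/√(8m_eE_n).
E_1 = 16.5 eV = 2.640×10^-18 J, so L = 1·6.63×10^-34/√(8·9.11×10^-31·2.640×10^-18) = 1.51×10^-10 m = 0.151 nm.

L = 0.151 nm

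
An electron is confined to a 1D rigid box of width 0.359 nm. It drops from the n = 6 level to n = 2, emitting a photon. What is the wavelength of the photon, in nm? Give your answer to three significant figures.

λ = 13.3 nm

E_1 = h²/(8m_eL²) = 4.675×10^-19 J, so ΔE = (6² − 2²)E_1 = 1.496×10^-17 J.
λ = hc/ΔE = (6.626×10^-34·2.998×10^8)/1.496×10^-17 = 1.33×10^-8 m = 13.3 nm.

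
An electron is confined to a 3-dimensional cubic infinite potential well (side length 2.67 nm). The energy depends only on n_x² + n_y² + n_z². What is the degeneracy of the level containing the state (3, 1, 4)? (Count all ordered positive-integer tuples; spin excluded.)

The level has n_x² + n_y² + n_z² = 26. The ordered positive-integer solutions are (1, 3, 4), (1, 4, 3), (3, 1, 4), (3, 4, 1), (4, 1, 3), (4, 3, 1).
That gives 6 states.

degeneracy = 6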